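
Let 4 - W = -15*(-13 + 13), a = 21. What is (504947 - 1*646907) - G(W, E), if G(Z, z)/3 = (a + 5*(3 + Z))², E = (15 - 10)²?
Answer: -151368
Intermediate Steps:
W = 4 (W = 4 - (-15)*(-13 + 13) = 4 - (-15)*0 = 4 - 1*0 = 4 + 0 = 4)
E = 25 (E = 5² = 25)
G(Z, z) = 3*(36 + 5*Z)² (G(Z, z) = 3*(21 + 5*(3 + Z))² = 3*(21 + (15 + 5*Z))² = 3*(36 + 5*Z)²)
(504947 - 1*646907) - G(W, E) = (504947 - 1*646907) - 3*(36 + 5*4)² = (504947 - 646907) - 3*(36 + 20)² = -141960 - 3*56² = -141960 - 3*3136 = -141960 - 1*9408 = -141960 - 9408 = -151368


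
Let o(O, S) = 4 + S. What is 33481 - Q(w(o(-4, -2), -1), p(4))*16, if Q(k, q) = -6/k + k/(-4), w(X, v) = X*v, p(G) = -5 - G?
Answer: 33425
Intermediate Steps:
Q(k, q) = -6/k - k/4 (Q(k, q) = -6/k + k*(-¼) = -6/k - k/4)
33481 - Q(w(o(-4, -2), -1), p(4))*16 = 33481 - (-6*(-1/(4 - 2)) - (4 - 2)*(-1)/4)*16 = 33481 - (-6/(2*(-1)) - (-1)/2)*16 = 33481 - (-6/(-2) - ¼*(-2))*16 = 33481 - (-6*(-½) + ½)*16 = 33481 - (3 + ½)*16 = 33481 - 7*16/2 = 33481 - 1*56 = 33481 - 56 = 33425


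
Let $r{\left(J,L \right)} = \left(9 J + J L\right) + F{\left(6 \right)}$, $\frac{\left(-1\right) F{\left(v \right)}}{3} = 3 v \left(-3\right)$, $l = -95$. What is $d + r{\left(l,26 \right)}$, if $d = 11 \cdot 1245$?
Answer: $10532$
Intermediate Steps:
$F{\left(v \right)} = 27 v$ ($F{\left(v \right)} = - 3 \cdot 3 v \left(-3\right) = - 3 \left(- 9 v\right) = 27 v$)
$d = 13695$
$r{\left(J,L \right)} = 162 + 9 J + J L$ ($r{\left(J,L \right)} = \left(9 J + J L\right) + 27 \cdot 6 = \left(9 J + J L\right) + 162 = 162 + 9 J + J L$)
$d + r{\left(l,26 \right)} = 13695 + \left(162 + 9 \left(-95\right) - 2470\right) = 13695 - 3163 = 10532$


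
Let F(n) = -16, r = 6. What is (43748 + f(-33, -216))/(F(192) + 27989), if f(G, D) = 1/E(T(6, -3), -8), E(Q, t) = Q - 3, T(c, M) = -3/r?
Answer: 306234/195811 ≈ 1.5639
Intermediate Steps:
T(c, M) = -½ (T(c, M) = -3/6 = -3*⅙ = -½)
E(Q, t) = -3 + Q
f(G, D) = -2/7 (f(G, D) = 1/(-3 - ½) = 1/(-7/2) = -2/7)
(43748 + f(-33, -216))/(F(192) + 27989) = (43748 - 2/7)/(-16 + 27989) = (306234/7)/27973 = (306234/7)*(1/27973) = 306234/195811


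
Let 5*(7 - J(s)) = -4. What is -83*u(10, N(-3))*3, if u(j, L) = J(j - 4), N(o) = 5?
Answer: -9711/5 ≈ -1942.2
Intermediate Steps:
J(s) = 39/5 (J(s) = 7 - ⅕*(-4) = 7 + ⅘ = 39/5)
u(j, L) = 39/5
-83*u(10, N(-3))*3 = -83*39/5*3 = -3237/5*3 = -9711/5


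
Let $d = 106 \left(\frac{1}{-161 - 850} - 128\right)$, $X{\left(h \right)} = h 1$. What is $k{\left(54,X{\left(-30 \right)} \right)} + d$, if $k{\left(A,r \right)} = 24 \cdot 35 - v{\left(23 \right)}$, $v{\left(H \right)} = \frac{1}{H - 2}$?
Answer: $- \frac{90077135}{7077} \approx -12728.0$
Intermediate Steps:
$v{\left(H \right)} = \frac{1}{-2 + H}$
$X{\left(h \right)} = h$
$k{\left(A,r \right)} = \frac{17639}{21}$ ($k{\left(A,r \right)} = 24 \cdot 35 - \frac{1}{-2 + 23} = 840 - \frac{1}{21} = \frac{17639}{21}$)
$d = - \frac{13717354}{1011}$ ($d = 106 \left(\frac{1}{-1011} - 128\right) = 106 \left(- \frac{1}{1011} - 128\right) = 106 \left(- \frac{129409}{1011}\right) = - \frac{13717354}{1011} \approx -13568.0$)
$k{\left(54,X{\left(-30 \right)} \right)} + d = \frac{17639}{21} - \frac{13717354}{1011} = - \frac{90077135}{7077}$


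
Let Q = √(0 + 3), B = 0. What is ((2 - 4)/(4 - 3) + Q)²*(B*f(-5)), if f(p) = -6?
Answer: 0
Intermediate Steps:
Q = √3 ≈ 1.7320
((2 - 4)/(4 - 3) + Q)²*(B*f(-5)) = ((2 - 4)/(4 - 3) + √3)²*(0*(-6)) = (-2/1 + √3)²*0 = (-2*1 + √3)²*0 = (-2 + √3)²*0 = 0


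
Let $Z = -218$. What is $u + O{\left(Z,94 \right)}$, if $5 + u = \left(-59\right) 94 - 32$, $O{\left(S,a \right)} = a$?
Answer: $-5489$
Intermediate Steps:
$u = -5583$ ($u = -5 - 5578 = -5583$)
$u + O{\left(Z,94 \right)} = -5583 + 94 = -5489$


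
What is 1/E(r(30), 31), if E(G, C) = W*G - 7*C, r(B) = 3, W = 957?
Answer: 1/2654 ≈ 0.00037679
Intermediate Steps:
E(G, C) = -7*C + 957*G (E(G, C) = 957*G - 7*C = -7*C + 957*G)
1/E(r(30), 31) = 1/(-7*31 + 957*3) = 1/(-217 + 2871) = 1/2654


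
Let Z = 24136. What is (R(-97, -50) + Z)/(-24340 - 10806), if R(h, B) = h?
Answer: -24039/35146 ≈ -0.68398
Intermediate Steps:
(R(-97, -50) + Z)/(-24340 - 10806) = (-97 + 24136)/(-24340 - 10806) = 24039/(-35146) = 24039*(-1/35146) = -24039/35146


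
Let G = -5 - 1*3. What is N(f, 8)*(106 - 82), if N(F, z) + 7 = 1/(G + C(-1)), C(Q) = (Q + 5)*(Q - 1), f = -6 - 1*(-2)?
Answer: -339/2 ≈ -169.50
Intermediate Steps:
f = -4 (f = -6 + 2 = -4)
C(Q) = (-1 + Q)*(5 + Q) (C(Q) = (5 + Q)*(-1 + Q) = (-1 + Q)*(5 + Q))
G = -8 (G = -5 - 3 = -8)
N(F, z) = -113/16 (N(F, z) = -7 + 1/(-8 + (-5 + (-1)**2 + 4*(-1))) = -7 + 1/(-8 + (-5 + 1 - 4)) = -7 + 1/(-8 - 8) = -7 + 1/(-16) = -7 - 1/16 = -113/16)
N(f, 8)*(106 - 82) = -113*(106 - 82)/16 = -113/16*24 = -339/2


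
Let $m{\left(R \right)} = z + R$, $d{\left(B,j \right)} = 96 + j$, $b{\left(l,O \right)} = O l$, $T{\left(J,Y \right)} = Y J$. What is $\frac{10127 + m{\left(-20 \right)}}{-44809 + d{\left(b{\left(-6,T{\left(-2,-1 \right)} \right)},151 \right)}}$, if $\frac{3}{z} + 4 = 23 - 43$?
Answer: $- \frac{80855}{356496} \approx -0.2268$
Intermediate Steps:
$T{\left(J,Y \right)} = J Y$
$z = - \frac{1}{8}$ ($z = \frac{3}{-4 + \left(23 - 43\right)} = \frac{3}{-4 - 20} = \frac{3}{-24} = 3 \left(- \frac{1}{24}\right) = - \frac{1}{8} \approx -0.125$)
$m{\left(R \right)} = - \frac{1}{8} + R$
$\frac{10127 + m{\left(-20 \right)}}{-44809 + d{\left(b{\left(-6,T{\left(-2,-1 \right)} \right)},151 \right)}} = \frac{10127 - \frac{161}{8}}{-44809 + \left(96 + 151\right)} = \frac{10127 - \frac{161}{8}}{-44809 + 247} = \frac{80855}{8 \left(-44562\right)} = \frac{80855}{8} \left(- \frac{1}{44562}\right) = - \frac{80855}{356496}$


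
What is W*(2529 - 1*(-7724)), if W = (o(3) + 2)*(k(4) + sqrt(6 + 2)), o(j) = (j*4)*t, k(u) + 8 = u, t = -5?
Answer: 2378696 - 1189348*sqrt(2) ≈ 6.9670e+5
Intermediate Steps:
k(u) = -8 + u
o(j) = -20*j (o(j) = (j*4)*(-5) = (4*j)*(-5) = -20*j)
W = 232 - 116*sqrt(2) (W = (-20*3 + 2)*((-8 + 4) + sqrt(6 + 2)) = (-60 + 2)*(-4 + sqrt(8)) = -58*(-4 + 2*sqrt(2)) = 232 - 116*sqrt(2) ≈ 67.951)
W*(2529 - 1*(-7724)) = (232 - 116*sqrt(2))*(2529 - 1*(-7724)) = (232 - 116*sqrt(2))*(2529 + 7724) = (232 - 116*sqrt(2))*10253 = 2378696 - 1189348*sqrt(2)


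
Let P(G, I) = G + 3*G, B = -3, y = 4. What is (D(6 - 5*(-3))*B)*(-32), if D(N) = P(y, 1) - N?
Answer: -480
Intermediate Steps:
P(G, I) = 4*G
D(N) = 16 - N (D(N) = 4*4 - N = 16 - N)
(D(6 - 5*(-3))*B)*(-32) = ((16 - (6 - 5*(-3)))*(-3))*(-32) = ((16 - (6 + 15))*(-3))*(-32) = ((16 - 1*21)*(-3))*(-32) = ((16 - 21)*(-3))*(-32) = -5*(-3)*(-32) = 15*(-32) = -480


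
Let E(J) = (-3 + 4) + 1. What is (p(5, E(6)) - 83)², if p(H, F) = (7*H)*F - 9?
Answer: 484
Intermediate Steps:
E(J) = 2 (E(J) = 1 + 1 = 2)
p(H, F) = -9 + 7*F*H (p(H, F) = 7*F*H - 9 = -9 + 7*F*H)
(p(5, E(6)) - 83)² = ((-9 + 7*2*5) - 83)² = ((-9 + 70) - 83)² = (61 - 83)² = (-22)² = 484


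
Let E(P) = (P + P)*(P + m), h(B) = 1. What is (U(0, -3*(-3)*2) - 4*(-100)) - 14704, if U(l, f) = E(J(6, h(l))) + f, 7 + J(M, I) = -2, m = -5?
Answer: -14034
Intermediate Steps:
J(M, I) = -9 (J(M, I) = -7 - 2 = -9)
E(P) = 2*P*(-5 + P) (E(P) = (P + P)*(P - 5) = (2*P)*(-5 + P) = 2*P*(-5 + P))
U(l, f) = 252 + f (U(l, f) = 2*(-9)*(-5 - 9) + f = 2*(-9)*(-14) + f = 252 + f)
(U(0, -3*(-3)*2) - 4*(-100)) - 14704 = ((252 - 3*(-3)*2) - 4*(-100)) - 14704 = ((252 + 9*2) + 400) - 14704 = ((252 + 18) + 400) - 14704 = (270 + 400) - 14704 = 670 - 14704 = -14034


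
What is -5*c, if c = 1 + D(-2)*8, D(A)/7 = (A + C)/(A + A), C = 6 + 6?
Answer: 695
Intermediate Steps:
C = 12
D(A) = 7*(12 + A)/(2*A) (D(A) = 7*((A + 12)/(A + A)) = 7*((12 + A)/((2*A))) = 7*((12 + A)*(1/(2*A))) = 7*((12 + A)/(2*A)) = 7*(12 + A)/(2*A))
c = -139 (c = 1 + (7/2 + 42/(-2))*8 = 1 + (7/2 + 42*(-½))*8 = 1 + (7/2 - 21)*8 = 1 - 35/2*8 = 1 - 140 = -139)
-5*c = -5*(-139) = 695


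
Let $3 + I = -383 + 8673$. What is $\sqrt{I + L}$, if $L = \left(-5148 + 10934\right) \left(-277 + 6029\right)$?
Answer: $\sqrt{33289359} \approx 5769.7$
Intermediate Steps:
$I = 8287$ ($I = -3 + \left(-383 + 8673\right) = -3 + 8290 = 8287$)
$L = 33281072$ ($L = 5786 \cdot 5752 = 33281072$)
$\sqrt{I + L} = \sqrt{8287 + 33281072} = \sqrt{33289359}$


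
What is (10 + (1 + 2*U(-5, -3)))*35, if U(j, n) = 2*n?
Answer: -35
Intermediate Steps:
(10 + (1 + 2*U(-5, -3)))*35 = (10 + (1 + 2*(2*(-3))))*35 = (10 + (1 + 2*(-6)))*35 = (10 + (1 - 12))*35 = (10 - 11)*35 = -1*35 = -35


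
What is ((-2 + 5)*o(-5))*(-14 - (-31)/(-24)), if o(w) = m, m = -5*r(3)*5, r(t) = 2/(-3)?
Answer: -9175/12 ≈ -764.58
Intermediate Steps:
r(t) = -⅔ (r(t) = 2*(-⅓) = -⅔)
m = 50/3 (m = -5*(-⅔)*5 = (10/3)*5 = 50/3 ≈ 16.667)
o(w) = 50/3
((-2 + 5)*o(-5))*(-14 - (-31)/(-24)) = ((-2 + 5)*(50/3))*(-14 - (-31)/(-24)) = (3*(50/3))*(-14 - (-31)*(-1)/24) = 50*(-14 - 1*31/24) = 50*(-14 - 31/24) = 50*(-367/24) = -9175/12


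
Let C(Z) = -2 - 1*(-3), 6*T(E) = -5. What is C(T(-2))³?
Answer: 1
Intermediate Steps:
T(E) = -⅚ (T(E) = (⅙)*(-5) = -⅚)
C(Z) = 1 (C(Z) = -2 + 3 = 1)
C(T(-2))³ = 1³ = 1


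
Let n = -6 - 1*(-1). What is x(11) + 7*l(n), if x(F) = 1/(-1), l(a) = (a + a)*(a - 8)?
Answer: 909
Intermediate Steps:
n = -5 (n = -6 + 1 = -5)
l(a) = 2*a*(-8 + a) (l(a) = (2*a)*(-8 + a) = 2*a*(-8 + a))
x(F) = -1
x(11) + 7*l(n) = -1 + 7*(2*(-5)*(-8 - 5)) = -1 + 7*(2*(-5)*(-13)) = -1 + 7*130 = -1 + 910 = 909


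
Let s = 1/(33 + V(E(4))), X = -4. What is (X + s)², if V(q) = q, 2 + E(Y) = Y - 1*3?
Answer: 16129/1024 ≈ 15.751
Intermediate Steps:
E(Y) = -5 + Y (E(Y) = -2 + (Y - 1*3) = -2 + (Y - 3) = -2 + (-3 + Y) = -5 + Y)
s = 1/32 (s = 1/(33 + (-5 + 4)) = 1/(33 - 1) = 1/32 ≈ 0.031250)
(X + s)² = (-4 + 1/32)² = (-127/32)² = 16129/1024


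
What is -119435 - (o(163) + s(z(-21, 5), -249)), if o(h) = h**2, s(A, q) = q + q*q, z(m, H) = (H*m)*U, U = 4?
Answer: -207756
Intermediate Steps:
z(m, H) = 4*H*m (z(m, H) = (H*m)*4 = 4*H*m)
s(A, q) = q + q**2
-119435 - (o(163) + s(z(-21, 5), -249)) = -119435 - (163**2 - 249*(1 - 249)) = -119435 - (26569 - 249*(-248)) = -119435 - (26569 + 61752) = -119435 - 1*88321 = -119435 - 88321 = -207756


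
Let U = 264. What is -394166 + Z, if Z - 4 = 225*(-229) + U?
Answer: -445423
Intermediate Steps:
Z = -51257 (Z = 4 + (225*(-229) + 264) = 4 + (-51525 + 264) = 4 - 51261 = -51257)
-394166 + Z = -394166 - 51257 = -445423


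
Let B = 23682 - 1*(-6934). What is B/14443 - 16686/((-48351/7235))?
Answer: 581695212082/232777831 ≈ 2498.9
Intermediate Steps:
B = 30616 (B = 23682 + 6934 = 30616)
B/14443 - 16686/((-48351/7235)) = 30616/14443 - 16686/((-48351/7235)) = 30616*(1/14443) - 16686/((-48351*1/7235)) = 30616/14443 - 16686/(-48351/7235) = 30616/14443 - 16686*(-7235/48351) = 30616/14443 + 40241070/16117 = 581695212082/232777831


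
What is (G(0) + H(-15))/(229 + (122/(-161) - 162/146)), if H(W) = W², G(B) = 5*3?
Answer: 94024/88983 ≈ 1.0567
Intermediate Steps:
G(B) = 15
(G(0) + H(-15))/(229 + (122/(-161) - 162/146)) = (15 + (-15)²)/(229 + (122/(-161) - 162/146)) = (15 + 225)/(229 + (122*(-1/161) - 162*1/146)) = 240/(229 + (-122/161 - 81/73)) = 240/(229 - 21947/11753) = 240/(2669490/11753) = 240*(11753/2669490) = 94024/88983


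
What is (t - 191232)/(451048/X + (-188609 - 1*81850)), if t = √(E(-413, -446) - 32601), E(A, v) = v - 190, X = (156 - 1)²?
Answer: 4594348800/6497326427 - 72075*I*√3693/6497326427 ≈ 0.70711 - 0.00067412*I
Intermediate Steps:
X = 24025 (X = 155² = 24025)
E(A, v) = -190 + v
t = 3*I*√3693 (t = √((-190 - 446) - 32601) = √(-636 - 32601) = √(-33237) = 3*I*√3693 ≈ 182.31*I)
(t - 191232)/(451048/X + (-188609 - 1*81850)) = (3*I*√3693 - 191232)/(451048/24025 + (-188609 - 1*81850)) = (-191232 + 3*I*√3693)/(451048*(1/24025) + (-188609 - 81850)) = (-191232 + 3*I*√3693)/(451048/24025 - 270459) = (-191232 + 3*I*√3693)/(-6497326427/24025) = (-191232 + 3*I*√3693)*(-24025/6497326427) = 4594348800/6497326427 - 72075*I*√3693/6497326427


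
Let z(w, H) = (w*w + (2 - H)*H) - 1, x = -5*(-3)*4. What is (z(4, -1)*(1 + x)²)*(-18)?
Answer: -803736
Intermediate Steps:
x = 60 (x = 15*4 = 60)
z(w, H) = -1 + w² + H*(2 - H) (z(w, H) = (w² + H*(2 - H)) - 1 = -1 + w² + H*(2 - H))
(z(4, -1)*(1 + x)²)*(-18) = ((-1 + 4² - 1*(-1)² + 2*(-1))*(1 + 60)²)*(-18) = ((-1 + 16 - 1*1 - 2)*61²)*(-18) = ((-1 + 16 - 1 - 2)*3721)*(-18) = (12*3721)*(-18) = 44652*(-18) = -803736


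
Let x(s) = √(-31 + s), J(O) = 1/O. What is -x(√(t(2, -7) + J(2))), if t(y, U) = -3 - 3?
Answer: -√(-124 + 2*I*√22)/2 ≈ -0.21046 - 5.5717*I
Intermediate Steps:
t(y, U) = -6
-x(√(t(2, -7) + J(2))) = -√(-31 + √(-6 + 1/2)) = -√(-31 + √(-6 + ½)) = -√(-31 + √(-11/2)) = -√(-31 + I*√22/2)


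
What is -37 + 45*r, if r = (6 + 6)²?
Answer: 6443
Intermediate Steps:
r = 144 (r = 12² = 144)
-37 + 45*r = -37 + 45*144 = -37 + 6480 = 6443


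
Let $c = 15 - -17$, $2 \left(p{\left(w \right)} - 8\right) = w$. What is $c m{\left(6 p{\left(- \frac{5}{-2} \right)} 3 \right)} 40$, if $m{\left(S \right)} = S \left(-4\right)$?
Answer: $-852480$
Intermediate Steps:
$p{\left(w \right)} = 8 + \frac{w}{2}$
$m{\left(S \right)} = - 4 S$
$c = 32$ ($c = 15 + 17 = 32$)
$c m{\left(6 p{\left(- \frac{5}{-2} \right)} 3 \right)} 40 = 32 \left(- 4 \cdot 6 \left(8 + \frac{\left(-5\right) \frac{1}{-2}}{2}\right) 3\right) 40 = 32 \left(- 4 \cdot 6 \left(8 + \frac{\left(-5\right) \left(- \frac{1}{2}\right)}{2}\right) 3\right) 40 = 32 \left(- 4 \cdot 6 \left(8 + \frac{1}{2} \cdot \frac{5}{2}\right) 3\right) 40 = 32 \left(- 4 \cdot 6 \left(8 + \frac{5}{4}\right) 3\right) 40 = 32 \left(- 4 \cdot 6 \cdot \frac{37}{4} \cdot 3\right) 40 = 32 \left(- 4 \cdot \frac{111}{2} \cdot 3\right) 40 = 32 \left(\left(-4\right) \frac{333}{2}\right) 40 = 32 \left(-666\right) 40 = \left(-21312\right) 40 = -852480$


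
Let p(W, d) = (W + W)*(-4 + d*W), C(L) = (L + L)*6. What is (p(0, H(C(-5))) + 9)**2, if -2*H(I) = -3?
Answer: 81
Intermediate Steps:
C(L) = 12*L (C(L) = (2*L)*6 = 12*L)
H(I) = 3/2 (H(I) = -1/2*(-3) = 3/2)
p(W, d) = 2*W*(-4 + W*d) (p(W, d) = (2*W)*(-4 + W*d) = 2*W*(-4 + W*d))
(p(0, H(C(-5))) + 9)**2 = (2*0*(-4 + 0*(3/2)) + 9)**2 = (2*0*(-4 + 0) + 9)**2 = (2*0*(-4) + 9)**2 = (0 + 9)**2 = 9**2 = 81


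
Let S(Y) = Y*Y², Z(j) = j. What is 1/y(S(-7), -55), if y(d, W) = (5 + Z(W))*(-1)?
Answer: 1/50 ≈ 0.020000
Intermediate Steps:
S(Y) = Y³
y(d, W) = -5 - W (y(d, W) = (5 + W)*(-1) = -5 - W)
1/y(S(-7), -55) = 1/(-5 - 1*(-55)) = 1/(-5 + 55) = 1/50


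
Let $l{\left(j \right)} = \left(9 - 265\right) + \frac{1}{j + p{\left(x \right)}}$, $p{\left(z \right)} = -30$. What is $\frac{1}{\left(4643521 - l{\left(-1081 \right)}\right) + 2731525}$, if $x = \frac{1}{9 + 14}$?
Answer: $\frac{1111}{8193960523} \approx 1.3559 \cdot 10^{-7}$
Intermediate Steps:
$x = \frac{1}{23} \approx 0.043478$
$l{\left(j \right)} = -256 + \frac{1}{-30 + j}$ ($l{\left(j \right)} = \left(9 - 265\right) + \frac{1}{j - 30} = -256 + \frac{1}{-30 + j}$)
$\frac{1}{\left(4643521 - l{\left(-1081 \right)}\right) + 2731525} = \frac{1}{\left(4643521 - \frac{7681 - -276736}{-30 - 1081}\right) + 2731525} = \frac{1}{\left(4643521 - \frac{7681 + 276736}{-1111}\right) + 2731525} = \frac{1}{\left(4643521 - \left(- \frac{1}{1111}\right) 284417\right) + 2731525} = \frac{1}{\left(4643521 - - \frac{284417}{1111}\right) + 2731525} = \frac{1}{\left(4643521 + \frac{284417}{1111}\right) + 2731525} = \frac{1}{\frac{5159236248}{1111} + 2731525} = \frac{1}{\frac{8193960523}{1111}} = \frac{1111}{8193960523}$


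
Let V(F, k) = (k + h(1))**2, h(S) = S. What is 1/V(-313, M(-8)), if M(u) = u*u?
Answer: 1/4225 ≈ 0.00023669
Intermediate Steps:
M(u) = u**2
V(F, k) = (1 + k)**2 (V(F, k) = (k + 1)**2 = (1 + k)**2)
1/V(-313, M(-8)) = 1/((1 + (-8)**2)**2) = 1/((1 + 64)**2) = 1/(65**2) = 1/4225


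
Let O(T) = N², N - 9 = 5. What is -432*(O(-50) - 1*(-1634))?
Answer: -790560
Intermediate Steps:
N = 14 (N = 9 + 5 = 14)
O(T) = 196 (O(T) = 14² = 196)
-432*(O(-50) - 1*(-1634)) = -432*(196 - 1*(-1634)) = -432*(196 + 1634) = -432*1830 = -790560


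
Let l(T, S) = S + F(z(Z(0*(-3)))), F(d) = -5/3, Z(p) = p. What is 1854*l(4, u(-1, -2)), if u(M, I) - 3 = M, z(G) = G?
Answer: 618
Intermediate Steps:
F(d) = -5/3 (F(d) = -5*⅓ = -5/3)
u(M, I) = 3 + M
l(T, S) = -5/3 + S (l(T, S) = S - 5/3 = -5/3 + S)
1854*l(4, u(-1, -2)) = 1854*(-5/3 + (3 - 1)) = 1854*(-5/3 + 2) = 1854*(⅓) = 618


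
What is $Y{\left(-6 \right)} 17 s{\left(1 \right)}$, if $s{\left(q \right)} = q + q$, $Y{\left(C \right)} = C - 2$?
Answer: $-272$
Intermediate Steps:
$Y{\left(C \right)} = -2 + C$ ($Y{\left(C \right)} = C - 2 = -2 + C$)
$s{\left(q \right)} = 2 q$
$Y{\left(-6 \right)} 17 s{\left(1 \right)} = \left(-2 - 6\right) 17 \cdot 2 \cdot 1 = \left(-8\right) 17 \cdot 2 = \left(-136\right) 2 = -272$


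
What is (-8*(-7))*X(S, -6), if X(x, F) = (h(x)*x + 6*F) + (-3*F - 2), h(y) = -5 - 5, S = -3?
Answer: 560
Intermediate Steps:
h(y) = -10
X(x, F) = -2 - 10*x + 3*F (X(x, F) = (-10*x + 6*F) + (-3*F - 2) = (-10*x + 6*F) + (-2 - 3*F) = -2 - 10*x + 3*F)
(-8*(-7))*X(S, -6) = (-8*(-7))*(-2 - 10*(-3) + 3*(-6)) = 56*(-2 + 30 - 18) = 56*10 = 560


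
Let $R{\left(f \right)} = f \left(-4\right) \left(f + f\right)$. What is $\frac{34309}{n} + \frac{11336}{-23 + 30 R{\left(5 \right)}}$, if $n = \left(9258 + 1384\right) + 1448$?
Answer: $\frac{69590867}{72818070} \approx 0.95568$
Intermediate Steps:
$R{\left(f \right)} = - 8 f^{2}$ ($R{\left(f \right)} = - 4 f 2 f = - 8 f^{2}$)
$n = 12090$ ($n = 10642 + 1448 = 12090$)
$\frac{34309}{n} + \frac{11336}{-23 + 30 R{\left(5 \right)}} = \frac{34309}{12090} + \frac{11336}{-23 + 30 \left(- 8 \cdot 5^{2}\right)} = 34309 \cdot \frac{1}{12090} + \frac{11336}{-23 + 30 \left(\left(-8\right) 25\right)} = \frac{34309}{12090} + \frac{11336}{-23 + 30 \left(-200\right)} = \frac{34309}{12090} + \frac{11336}{-23 - 6000} = \frac{34309}{12090} + \frac{11336}{-6023} = \frac{34309}{12090} + 11336 \left(- \frac{1}{6023}\right) = \frac{34309}{12090} - \frac{11336}{6023} = \frac{69590867}{72818070}$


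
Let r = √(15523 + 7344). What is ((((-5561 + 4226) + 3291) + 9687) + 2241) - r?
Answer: 13884 - √22867 ≈ 13733.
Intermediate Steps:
r = √22867 ≈ 151.22
((((-5561 + 4226) + 3291) + 9687) + 2241) - r = ((((-5561 + 4226) + 3291) + 9687) + 2241) - √22867 = (((-1335 + 3291) + 9687) + 2241) - √22867 = ((1956 + 9687) + 2241) - √22867 = (11643 + 2241) - √22867 = 13884 - √22867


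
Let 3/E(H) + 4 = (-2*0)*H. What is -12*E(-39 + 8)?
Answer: 9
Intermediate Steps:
E(H) = -3/4 (E(H) = 3/(-4 + (-2*0)*H) = 3/(-4 + 0*H) = 3/(-4 + 0) = 3/(-4) = 3*(-1/4) = -3/4)
-12*E(-39 + 8) = -12*(-3/4) = 9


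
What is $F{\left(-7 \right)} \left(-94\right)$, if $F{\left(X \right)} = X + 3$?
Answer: $376$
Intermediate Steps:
$F{\left(X \right)} = 3 + X$
$F{\left(-7 \right)} \left(-94\right) = \left(3 - 7\right) \left(-94\right) = \left(-4\right) \left(-94\right) = 376$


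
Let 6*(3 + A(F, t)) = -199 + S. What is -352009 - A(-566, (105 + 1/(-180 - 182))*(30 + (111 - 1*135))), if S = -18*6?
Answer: -2111729/6 ≈ -3.5196e+5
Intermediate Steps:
S = -108
A(F, t) = -325/6 (A(F, t) = -3 + (-199 - 108)/6 = -3 + (⅙)*(-307) = -3 - 307/6 = -325/6)
-352009 - A(-566, (105 + 1/(-180 - 182))*(30 + (111 - 1*135))) = -352009 - 1*(-325/6) = -352009 + 325/6 = -2111729/6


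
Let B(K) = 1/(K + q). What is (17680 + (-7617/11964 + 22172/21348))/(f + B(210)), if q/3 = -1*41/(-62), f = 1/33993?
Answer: 6226797240780973077/1671743594252 ≈ 3.7247e+6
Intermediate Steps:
f = 1/33993 ≈ 2.9418e-5
q = 123/62 (q = 3*(-1*41/(-62)) = 3*(-41*(-1/62)) = 3*(41/62) = 123/62 ≈ 1.9839)
B(K) = 1/(123/62 + K) (B(K) = 1/(K + 123/62) = 1/(123/62 + K))
(17680 + (-7617/11964 + 22172/21348))/(f + B(210)) = (17680 + (-7617/11964 + 22172/21348))/(1/33993 + 62/(123 + 62*210)) = (17680 + (-7617*1/11964 + 22172*(1/21348)))/(1/33993 + 62/(123 + 13020)) = (17680 + (-2539/3988 + 5543/5337))/(1/33993 + 62/13143) = (17680 + 8554841/21283956)/(1/33993 + 62*(1/13143)) = 376308896921/(21283956*(1/33993 + 62/13143)) = 376308896921/(21283956*(706903/148923333)) = (376308896921/21283956)*(148923333/706903) = 6226797240780973077/1671743594252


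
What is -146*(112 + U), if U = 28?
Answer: -20440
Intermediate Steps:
-146*(112 + U) = -146*(112 + 28) = -146*140 = -20440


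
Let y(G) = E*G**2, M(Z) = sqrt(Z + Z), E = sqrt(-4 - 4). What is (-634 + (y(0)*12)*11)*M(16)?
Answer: -2536*sqrt(2) ≈ -3586.4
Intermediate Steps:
E = 2*I*sqrt(2) (E = sqrt(-8) = 2*I*sqrt(2) ≈ 2.8284*I)
M(Z) = sqrt(2)*sqrt(Z) (M(Z) = sqrt(2*Z) = sqrt(2)*sqrt(Z))
y(G) = 2*I*sqrt(2)*G**2 (y(G) = (2*I*sqrt(2))*G**2 = 2*I*sqrt(2)*G**2)
(-634 + (y(0)*12)*11)*M(16) = (-634 + ((2*I*sqrt(2)*0**2)*12)*11)*(sqrt(2)*sqrt(16)) = (-634 + ((2*I*sqrt(2)*0)*12)*11)*(sqrt(2)*4) = (-634 + (0*12)*11)*(4*sqrt(2)) = (-634 + 0*11)*(4*sqrt(2)) = (-634 + 0)*(4*sqrt(2)) = -2536*sqrt(2)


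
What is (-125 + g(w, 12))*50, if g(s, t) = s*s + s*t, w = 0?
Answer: -6250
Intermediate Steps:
g(s, t) = s² + s*t
(-125 + g(w, 12))*50 = (-125 + 0*(0 + 12))*50 = (-125 + 0*12)*50 = (-125 + 0)*50 = -125*50 = -6250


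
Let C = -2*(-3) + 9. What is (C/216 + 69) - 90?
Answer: -1507/72 ≈ -20.931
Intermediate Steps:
C = 15 (C = 6 + 9 = 15)
(C/216 + 69) - 90 = (15/216 + 69) - 90 = (15*(1/216) + 69) - 90 = (5/72 + 69) - 90 = 4973/72 - 90 = -1507/72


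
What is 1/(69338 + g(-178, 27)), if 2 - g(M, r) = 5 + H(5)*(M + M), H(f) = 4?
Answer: 1/70759 ≈ 1.4132e-5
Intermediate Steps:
g(M, r) = -3 - 8*M (g(M, r) = 2 - (5 + 4*(M + M)) = 2 - (5 + 4*(2*M)) = 2 - (5 + 8*M) = 2 + (-5 - 8*M) = -3 - 8*M)
1/(69338 + g(-178, 27)) = 1/(69338 + (-3 - 8*(-178))) = 1/(69338 + (-3 + 1424)) = 1/(69338 + 1421) = 1/70759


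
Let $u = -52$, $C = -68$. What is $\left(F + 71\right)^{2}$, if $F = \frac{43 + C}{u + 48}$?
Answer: $\frac{95481}{16} \approx 5967.6$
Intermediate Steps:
$F = \frac{25}{4}$ ($F = \frac{43 - 68}{-52 + 48} = - \frac{25}{-4} = \left(-25\right) \left(- \frac{1}{4}\right) = \frac{25}{4} \approx 6.25$)
$\left(F + 71\right)^{2} = \left(\frac{25}{4} + 71\right)^{2} = \left(\frac{309}{4}\right)^{2} = \frac{95481}{16}$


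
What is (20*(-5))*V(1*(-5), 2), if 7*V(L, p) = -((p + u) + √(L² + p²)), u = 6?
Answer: 800/7 + 100*√29/7 ≈ 191.22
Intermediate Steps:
V(L, p) = -6/7 - p/7 - √(L² + p²)/7 (V(L, p) = (-((p + 6) + √(L² + p²)))/7 = (-((6 + p) + √(L² + p²)))/7 = (-(6 + p + √(L² + p²)))/7 = (-6 - p - √(L² + p²))/7 = -6/7 - p/7 - √(L² + p²)/7)
(20*(-5))*V(1*(-5), 2) = (20*(-5))*(-6/7 - ⅐*2 - √((1*(-5))² + 2²)/7) = -100*(-6/7 - 2/7 - √((-5)² + 4)/7) = -100*(-6/7 - 2/7 - √(25 + 4)/7) = -100*(-6/7 - 2/7 - √29/7) = -100*(-8/7 - √29/7) = 800/7 + 100*√29/7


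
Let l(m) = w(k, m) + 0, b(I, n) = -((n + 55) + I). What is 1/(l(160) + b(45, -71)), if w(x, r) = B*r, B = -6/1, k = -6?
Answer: -1/989 ≈ -0.0010111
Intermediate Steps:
B = -6 (B = -6*1 = -6)
w(x, r) = -6*r
b(I, n) = -55 - I - n (b(I, n) = -((55 + n) + I) = -(55 + I + n) = -55 - I - n)
l(m) = -6*m (l(m) = -6*m + 0 = -6*m)
1/(l(160) + b(45, -71)) = 1/(-6*160 + (-55 - 1*45 - 1*(-71))) = 1/(-960 + (-55 - 45 + 71)) = 1/(-960 - 29) = 1/(-989) = -1/989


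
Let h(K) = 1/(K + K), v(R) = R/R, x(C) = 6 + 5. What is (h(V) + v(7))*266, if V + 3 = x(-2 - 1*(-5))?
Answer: 2261/8 ≈ 282.63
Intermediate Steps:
x(C) = 11
v(R) = 1
V = 8 (V = -3 + 11 = 8)
h(K) = 1/(2*K)
(h(V) + v(7))*266 = ((½)/8 + 1)*266 = ((½)*(⅛) + 1)*266 = (1/16 + 1)*266 = (17/16)*266 = 2261/8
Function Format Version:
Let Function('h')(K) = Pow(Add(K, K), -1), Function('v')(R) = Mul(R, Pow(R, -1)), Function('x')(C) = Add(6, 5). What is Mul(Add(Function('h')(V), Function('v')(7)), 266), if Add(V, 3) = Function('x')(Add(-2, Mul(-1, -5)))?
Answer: Rational(2261, 8) ≈ 282.63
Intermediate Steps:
Function('x')(C) = 11
Function('v')(R) = 1
V = 8 (V = Add(-3, 11) = 8)
Function('h')(K) = Mul(Rational(1, 2), Pow(K, -1)) (Function('h')(K) = Pow(Mul(2, K), -1) = Mul(Rational(1, 2), Pow(K, -1)))
Mul(Add(Function('h')(V), Function('v')(7)), 266) = Mul(Add(Mul(Rational(1, 2), Pow(8, -1)), 1), 266) = Mul(Add(Mul(Rational(1, 2), Rational(1, 8)), 1), 266) = Mul(Add(Rational(1, 16), 1), 266) = Mul(Rational(17, 16), 266) = Rational(2261, 8)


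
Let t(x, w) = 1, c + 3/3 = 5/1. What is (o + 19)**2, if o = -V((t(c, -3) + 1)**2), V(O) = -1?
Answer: 400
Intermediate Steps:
c = 4 (c = -1 + 5/1 = -1 + 5*1 = -1 + 5 = 4)
o = 1 (o = -1*(-1) = 1)
(o + 19)**2 = (1 + 19)**2 = 20**2 = 400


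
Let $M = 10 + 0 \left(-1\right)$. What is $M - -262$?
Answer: $272$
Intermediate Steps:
$M = 10$ ($M = 10 + 0 = 10$)
$M - -262 = 10 - -262 = 10 + 262 = 272$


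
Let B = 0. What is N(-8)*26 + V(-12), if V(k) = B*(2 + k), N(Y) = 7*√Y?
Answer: 364*I*√2 ≈ 514.77*I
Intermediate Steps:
V(k) = 0 (V(k) = 0*(2 + k) = 0)
N(-8)*26 + V(-12) = (7*√(-8))*26 + 0 = (7*(2*I*√2))*26 + 0 = (14*I*√2)*26 + 0 = 364*I*√2 + 0 = 364*I*√2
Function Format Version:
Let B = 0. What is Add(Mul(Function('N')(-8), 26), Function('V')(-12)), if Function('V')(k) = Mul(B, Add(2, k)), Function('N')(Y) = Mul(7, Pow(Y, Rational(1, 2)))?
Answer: Mul(364, I, Pow(2, Rational(1, 2))) ≈ Mul(514.77, I)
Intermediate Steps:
Function('V')(k) = 0 (Function('V')(k) = Mul(0, Add(2, k)) = 0)
Add(Mul(Function('N')(-8), 26), Function('V')(-12)) = Add(Mul(Mul(7, Pow(-8, Rational(1, 2))), 26), 0) = Add(Mul(Mul(7, Mul(2, I, Pow(2, Rational(1, 2)))), 26), 0) = Add(Mul(Mul(14, I, Pow(2, Rational(1, 2))), 26), 0) = Add(Mul(364, I, Pow(2, Rational(1, 2))), 0) = Mul(364, I, Pow(2, Rational(1, 2)))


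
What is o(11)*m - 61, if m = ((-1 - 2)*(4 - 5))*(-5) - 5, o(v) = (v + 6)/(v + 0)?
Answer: -1011/11 ≈ -91.909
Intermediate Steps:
o(v) = (6 + v)/v
m = -20 (m = -3*(-1)*(-5) - 5 = 3*(-5) - 5 = -15 - 5 = -20)
o(11)*m - 61 = ((6 + 11)/11)*(-20) - 61 = ((1/11)*17)*(-20) - 61 = (17/11)*(-20) - 61 = -340/11 - 61 = -1011/11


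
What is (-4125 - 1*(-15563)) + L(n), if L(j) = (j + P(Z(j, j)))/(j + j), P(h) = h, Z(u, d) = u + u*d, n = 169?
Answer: 23047/2 ≈ 11524.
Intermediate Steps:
Z(u, d) = u + d*u
L(j) = (j + j*(1 + j))/(2*j) (L(j) = (j + j*(1 + j))/(j + j) = (j + j*(1 + j))/((2*j)) = (j + j*(1 + j))*(1/(2*j)) = (j + j*(1 + j))/(2*j))
(-4125 - 1*(-15563)) + L(n) = (-4125 - 1*(-15563)) + (1 + (½)*169) = (-4125 + 15563) + (1 + 169/2) = 11438 + 171/2 = 23047/2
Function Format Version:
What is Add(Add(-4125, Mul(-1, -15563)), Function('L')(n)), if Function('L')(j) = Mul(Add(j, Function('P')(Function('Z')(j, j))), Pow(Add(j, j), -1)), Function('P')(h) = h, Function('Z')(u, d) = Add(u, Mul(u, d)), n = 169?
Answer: Rational(23047, 2) ≈ 11524.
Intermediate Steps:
Function('Z')(u, d) = Add(u, Mul(d, u))
Function('L')(j) = Mul(Rational(1, 2), Pow(j, -1), Add(j, Mul(j, Add(1, j)))) (Function('L')(j) = Mul(Add(j, Mul(j, Add(1, j))), Pow(Add(j, j), -1)) = Mul(Add(j, Mul(j, Add(1, j))), Pow(Mul(2, j), -1)) = Mul(Add(j, Mul(j, Add(1, j))), Mul(Rational(1, 2), Pow(j, -1))) = Mul(Rational(1, 2), Pow(j, -1), Add(j, Mul(j, Add(1, j)))))
Add(Add(-4125, Mul(-1, -15563)), Function('L')(n)) = Add(Add(-4125, Mul(-1, -15563)), Add(1, Mul(Rational(1, 2), 169))) = Add(Add(-4125, 15563), Add(1, Rational(169, 2))) = Add(11438, Rational(171, 2)) = Rational(23047, 2)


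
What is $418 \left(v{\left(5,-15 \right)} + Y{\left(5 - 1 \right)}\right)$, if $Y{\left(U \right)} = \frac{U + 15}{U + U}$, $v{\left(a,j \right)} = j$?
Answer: $- \frac{21109}{4} \approx -5277.3$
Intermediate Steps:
$Y{\left(U \right)} = \frac{15 + U}{2 U}$
$418 \left(v{\left(5,-15 \right)} + Y{\left(5 - 1 \right)}\right) = 418 \left(-15 + \frac{15 + \left(5 - 1\right)}{2 \left(5 - 1\right)}\right) = 418 \left(-15 + \frac{15 + 4}{2 \cdot 4}\right) = 418 \left(-15 + \frac{1}{2} \cdot \frac{1}{4} \cdot 19\right) = 418 \left(-15 + \frac{19}{8}\right) = 418 \left(- \frac{101}{8}\right) = - \frac{21109}{4}$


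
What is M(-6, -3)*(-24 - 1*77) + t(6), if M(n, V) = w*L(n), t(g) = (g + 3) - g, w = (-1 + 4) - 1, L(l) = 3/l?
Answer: 104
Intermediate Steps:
w = 2 (w = 3 - 1 = 2)
t(g) = 3 (t(g) = (3 + g) - g = 3)
M(n, V) = 6/n (M(n, V) = 2*(3/n) = 6/n)
M(-6, -3)*(-24 - 1*77) + t(6) = (6/(-6))*(-24 - 1*77) + 3 = (6*(-⅙))*(-24 - 77) + 3 = -1*(-101) + 3 = 101 + 3 = 104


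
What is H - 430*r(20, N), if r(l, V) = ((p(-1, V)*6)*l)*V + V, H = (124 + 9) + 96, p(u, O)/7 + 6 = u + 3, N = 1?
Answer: 1444599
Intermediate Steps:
p(u, O) = -21 + 7*u (p(u, O) = -42 + 7*(u + 3) = -42 + 7*(3 + u) = -42 + (21 + 7*u) = -21 + 7*u)
H = 229 (H = 133 + 96 = 229)
r(l, V) = V - 168*V*l (r(l, V) = (((-21 + 7*(-1))*6)*l)*V + V = (((-21 - 7)*6)*l)*V + V = ((-28*6)*l)*V + V = (-168*l)*V + V = -168*V*l + V = V - 168*V*l)
H - 430*r(20, N) = 229 - 430*(1 - 168*20) = 229 - 430*(1 - 3360) = 229 - 430*(-3359) = 229 + 1444370 = 1444599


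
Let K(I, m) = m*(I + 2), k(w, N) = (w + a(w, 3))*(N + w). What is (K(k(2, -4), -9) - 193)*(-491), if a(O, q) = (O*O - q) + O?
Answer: 59411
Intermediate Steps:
a(O, q) = O + O**2 - q (a(O, q) = (O**2 - q) + O = O + O**2 - q)
k(w, N) = (N + w)*(-3 + w**2 + 2*w) (k(w, N) = (w + (w + w**2 - 1*3))*(N + w) = (w + (w + w**2 - 3))*(N + w) = (w + (-3 + w + w**2))*(N + w) = (-3 + w**2 + 2*w)*(N + w) = (N + w)*(-3 + w**2 + 2*w))
K(I, m) = m*(2 + I)
(K(k(2, -4), -9) - 193)*(-491) = (-9*(2 + (2**2 - 4*2 - 4*(-3 + 2 + 2**2) + 2*(-3 + 2 + 2**2))) - 193)*(-491) = (-9*(2 + (4 - 8 - 4*(-3 + 2 + 4) + 2*(-3 + 2 + 4))) - 193)*(-491) = (-9*(2 + (4 - 8 - 4*3 + 2*3)) - 193)*(-491) = (-9*(2 + (4 - 8 - 12 + 6)) - 193)*(-491) = (-9*(2 - 10) - 193)*(-491) = (-9*(-8) - 193)*(-491) = (72 - 193)*(-491) = -121*(-491) = 59411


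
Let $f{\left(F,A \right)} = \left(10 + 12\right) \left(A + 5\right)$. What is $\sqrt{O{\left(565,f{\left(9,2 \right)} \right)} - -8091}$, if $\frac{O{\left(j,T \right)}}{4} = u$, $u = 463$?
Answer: $\sqrt{9943} \approx 99.715$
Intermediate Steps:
$f{\left(F,A \right)} = 110 + 22 A$ ($f{\left(F,A \right)} = 22 \left(5 + A\right) = 110 + 22 A$)
$O{\left(j,T \right)} = 1852$ ($O{\left(j,T \right)} = 4 \cdot 463 = 1852$)
$\sqrt{O{\left(565,f{\left(9,2 \right)} \right)} - -8091} = \sqrt{1852 - -8091} = \sqrt{1852 + \left(-42250 + 50341\right)} = \sqrt{1852 + 8091} = \sqrt{9943}$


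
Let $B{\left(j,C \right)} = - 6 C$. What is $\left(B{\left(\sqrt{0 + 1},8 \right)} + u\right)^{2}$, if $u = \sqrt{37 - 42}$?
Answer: $\left(48 - i \sqrt{5}\right)^{2} \approx 2299.0 - 214.66 i$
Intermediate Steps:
$u = i \sqrt{5}$ ($u = \sqrt{-5} = i \sqrt{5} \approx 2.2361 i$)
$\left(B{\left(\sqrt{0 + 1},8 \right)} + u\right)^{2} = \left(\left(-6\right) 8 + i \sqrt{5}\right)^{2} = \left(-48 + i \sqrt{5}\right)^{2}$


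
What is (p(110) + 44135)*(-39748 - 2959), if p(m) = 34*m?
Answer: -2044597625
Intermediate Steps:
(p(110) + 44135)*(-39748 - 2959) = (34*110 + 44135)*(-39748 - 2959) = (3740 + 44135)*(-42707) = 47875*(-42707) = -2044597625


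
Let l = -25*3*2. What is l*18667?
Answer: -2800050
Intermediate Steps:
l = -150 (l = -5*15*2 = -75*2 = -150)
l*18667 = -150*18667 = -2800050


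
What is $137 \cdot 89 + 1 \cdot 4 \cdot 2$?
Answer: $12201$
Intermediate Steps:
$137 \cdot 89 + 1 \cdot 4 \cdot 2 = 12193 + 4 \cdot 2 = 12193 + 8 = 12201$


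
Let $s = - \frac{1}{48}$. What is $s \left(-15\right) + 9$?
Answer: $\frac{149}{16} \approx 9.3125$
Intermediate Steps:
$s = - \frac{1}{48}$ ($s = \left(-1\right) \frac{1}{48} = - \frac{1}{48} \approx -0.020833$)
$s \left(-15\right) + 9 = \left(- \frac{1}{48}\right) \left(-15\right) + 9 = \frac{5}{16} + 9 = \frac{149}{16}$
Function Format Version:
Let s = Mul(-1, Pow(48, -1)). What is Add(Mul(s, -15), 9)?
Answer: Rational(149, 16) ≈ 9.3125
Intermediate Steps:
s = Rational(-1, 48) (s = Mul(-1, Rational(1, 48)) = Rational(-1, 48) ≈ -0.020833)
Add(Mul(s, -15), 9) = Add(Mul(Rational(-1, 48), -15), 9) = Add(Rational(5, 16), 9) = Rational(149, 16)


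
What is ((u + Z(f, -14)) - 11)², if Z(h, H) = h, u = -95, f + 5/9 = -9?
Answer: 1081600/81 ≈ 13353.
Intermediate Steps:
f = -86/9 (f = -5/9 - 9 = -86/9 ≈ -9.5556)
((u + Z(f, -14)) - 11)² = ((-95 - 86/9) - 11)² = (-941/9 - 11)² = (-1040/9)² = 1081600/81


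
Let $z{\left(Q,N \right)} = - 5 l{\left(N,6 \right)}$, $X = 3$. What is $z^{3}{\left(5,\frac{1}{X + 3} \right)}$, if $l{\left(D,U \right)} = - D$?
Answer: $\frac{125}{216} \approx 0.5787$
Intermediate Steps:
$z{\left(Q,N \right)} = 5 N$ ($z{\left(Q,N \right)} = - 5 \left(- N\right) = 5 N$)
$z^{3}{\left(5,\frac{1}{X + 3} \right)} = \left(\frac{5}{3 + 3}\right)^{3} = \left(\frac{5}{6}\right)^{3} = \frac{125}{216}$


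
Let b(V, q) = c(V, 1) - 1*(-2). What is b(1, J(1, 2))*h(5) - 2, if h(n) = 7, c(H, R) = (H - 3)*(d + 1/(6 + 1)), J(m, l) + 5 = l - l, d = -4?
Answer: 66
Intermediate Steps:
J(m, l) = -5 (J(m, l) = -5 + (l - l) = -5 + 0 = -5)
c(H, R) = 81/7 - 27*H/7 (c(H, R) = (H - 3)*(-4 + 1/(6 + 1)) = (-3 + H)*(-4 + 1/7) = (-3 + H)*(-4 + ⅐) = (-3 + H)*(-27/7) = 81/7 - 27*H/7)
b(V, q) = 95/7 - 27*V/7 (b(V, q) = (81/7 - 27*V/7) - 1*(-2) = (81/7 - 27*V/7) + 2 = 95/7 - 27*V/7)
b(1, J(1, 2))*h(5) - 2 = (95/7 - 27/7*1)*7 - 2 = (95/7 - 27/7)*7 - 2 = (68/7)*7 - 2 = 68 - 2 = 66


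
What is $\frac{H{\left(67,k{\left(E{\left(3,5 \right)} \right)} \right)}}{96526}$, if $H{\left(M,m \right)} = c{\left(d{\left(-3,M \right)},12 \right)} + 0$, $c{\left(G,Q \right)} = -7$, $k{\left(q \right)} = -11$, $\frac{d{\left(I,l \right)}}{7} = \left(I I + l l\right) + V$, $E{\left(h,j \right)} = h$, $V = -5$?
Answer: $- \frac{7}{96526} \approx -7.2519 \cdot 10^{-5}$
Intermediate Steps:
$d{\left(I,l \right)} = -35 + 7 I^{2} + 7 l^{2}$ ($d{\left(I,l \right)} = 7 \left(\left(I I + l l\right) - 5\right) = 7 \left(\left(I^{2} + l^{2}\right) - 5\right) = 7 \left(-5 + I^{2} + l^{2}\right) = -35 + 7 I^{2} + 7 l^{2}$)
$H{\left(M,m \right)} = -7$ ($H{\left(M,m \right)} = -7 + 0 = -7$)
$\frac{H{\left(67,k{\left(E{\left(3,5 \right)} \right)} \right)}}{96526} = - \frac{7}{96526}$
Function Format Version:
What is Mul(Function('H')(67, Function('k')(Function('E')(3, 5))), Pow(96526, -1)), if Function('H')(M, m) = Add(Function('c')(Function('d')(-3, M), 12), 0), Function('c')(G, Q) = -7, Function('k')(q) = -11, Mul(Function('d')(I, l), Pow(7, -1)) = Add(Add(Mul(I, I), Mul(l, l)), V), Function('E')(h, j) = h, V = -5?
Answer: Rational(-7, 96526) ≈ -7.2519e-5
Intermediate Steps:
Function('d')(I, l) = Add(-35, Mul(7, Pow(I, 2)), Mul(7, Pow(l, 2))) (Function('d')(I, l) = Mul(7, Add(Add(Mul(I, I), Mul(l, l)), -5)) = Mul(7, Add(Add(Pow(I, 2), Pow(l, 2)), -5)) = Mul(7, Add(-5, Pow(I, 2), Pow(l, 2))) = Add(-35, Mul(7, Pow(I, 2)), Mul(7, Pow(l, 2))))
Function('H')(M, m) = -7 (Function('H')(M, m) = Add(-7, 0) = -7)
Mul(Function('H')(67, Function('k')(Function('E')(3, 5))), Pow(96526, -1)) = Mul(-7, Pow(96526, -1)) = Mul(-7, Rational(1, 96526)) = Rational(-7, 96526)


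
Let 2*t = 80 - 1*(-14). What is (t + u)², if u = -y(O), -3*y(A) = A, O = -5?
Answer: 18496/9 ≈ 2055.1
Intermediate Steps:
t = 47 (t = (80 - 1*(-14))/2 = (80 + 14)/2 = (½)*94 = 47)
y(A) = -A/3
u = -5/3 (u = -(-1)*(-5)/3 = -1*5/3 = -5/3 ≈ -1.6667)
(t + u)² = (47 - 5/3)² = (136/3)² = 18496/9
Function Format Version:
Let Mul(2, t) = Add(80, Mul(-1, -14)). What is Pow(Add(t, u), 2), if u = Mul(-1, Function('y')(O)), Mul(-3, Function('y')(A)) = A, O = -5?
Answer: Rational(18496, 9) ≈ 2055.1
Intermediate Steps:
t = 47 (t = Mul(Rational(1, 2), Add(80, Mul(-1, -14))) = Mul(Rational(1, 2), Add(80, 14)) = Mul(Rational(1, 2), 94) = 47)
Function('y')(A) = Mul(Rational(-1, 3), A)
u = Rational(-5, 3) (u = Mul(-1, Mul(Rational(-1, 3), -5)) = Mul(-1, Rational(5, 3)) = Rational(-5, 3) ≈ -1.6667)
Pow(Add(t, u), 2) = Pow(Add(47, Rational(-5, 3)), 2) = Pow(Rational(136, 3), 2) = Rational(18496, 9)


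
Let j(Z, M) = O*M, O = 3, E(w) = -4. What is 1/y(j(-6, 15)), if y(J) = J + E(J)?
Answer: 1/41 ≈ 0.024390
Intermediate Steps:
j(Z, M) = 3*M
y(J) = -4 + J (y(J) = J - 4 = -4 + J)
1/y(j(-6, 15)) = 1/(-4 + 3*15) = 1/(-4 + 45) = 1/41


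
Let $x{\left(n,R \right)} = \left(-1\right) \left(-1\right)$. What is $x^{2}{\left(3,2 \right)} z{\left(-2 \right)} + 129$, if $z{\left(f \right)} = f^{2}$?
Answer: $133$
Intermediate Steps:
$x{\left(n,R \right)} = 1$
$x^{2}{\left(3,2 \right)} z{\left(-2 \right)} + 129 = 1^{2} \left(-2\right)^{2} + 129 = 1 \cdot 4 + 129 = 4 + 129 = 133$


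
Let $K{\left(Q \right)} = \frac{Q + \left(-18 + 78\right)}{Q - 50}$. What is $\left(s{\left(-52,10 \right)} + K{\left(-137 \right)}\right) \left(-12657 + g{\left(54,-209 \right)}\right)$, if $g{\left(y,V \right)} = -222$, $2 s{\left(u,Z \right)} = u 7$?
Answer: $\frac{39757473}{17} \approx 2.3387 \cdot 10^{6}$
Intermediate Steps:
$s{\left(u,Z \right)} = \frac{7 u}{2}$ ($s{\left(u,Z \right)} = \frac{u 7}{2} = \frac{7 u}{2}$)
$K{\left(Q \right)} = \frac{60 + Q}{-50 + Q}$ ($K{\left(Q \right)} = \frac{Q + 60}{-50 + Q} = \frac{60 + Q}{-50 + Q}$)
$\left(s{\left(-52,10 \right)} + K{\left(-137 \right)}\right) \left(-12657 + g{\left(54,-209 \right)}\right) = \left(\frac{7}{2} \left(-52\right) + \frac{60 - 137}{-50 - 137}\right) \left(-12657 - 222\right) = \left(-182 + \frac{1}{-187} \left(-77\right)\right) \left(-12879\right) = \left(-182 - - \frac{7}{17}\right) \left(-12879\right) = \left(-182 + \frac{7}{17}\right) \left(-12879\right) = \left(- \frac{3087}{17}\right) \left(-12879\right) = \frac{39757473}{17}$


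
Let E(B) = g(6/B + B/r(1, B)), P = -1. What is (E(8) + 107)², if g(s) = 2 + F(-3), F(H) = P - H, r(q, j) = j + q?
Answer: 12321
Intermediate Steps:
F(H) = -1 - H
g(s) = 4 (g(s) = 2 + (-1 - 1*(-3)) = 2 + (-1 + 3) = 2 + 2 = 4)
E(B) = 4
(E(8) + 107)² = (4 + 107)² = 111² = 12321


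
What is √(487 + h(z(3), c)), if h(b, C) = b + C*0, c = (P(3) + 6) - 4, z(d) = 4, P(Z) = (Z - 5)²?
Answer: √491 ≈ 22.159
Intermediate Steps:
P(Z) = (-5 + Z)²
c = 6 (c = ((-5 + 3)² + 6) - 4 = ((-2)² + 6) - 4 = (4 + 6) - 4 = 10 - 4 = 6)
h(b, C) = b (h(b, C) = b + 0 = b)
√(487 + h(z(3), c)) = √(487 + 4) = √491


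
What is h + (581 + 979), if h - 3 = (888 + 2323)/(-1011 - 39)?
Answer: 1637939/1050 ≈ 1559.9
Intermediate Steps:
h = -61/1050 (h = 3 + (888 + 2323)/(-1011 - 39) = 3 + 3211/(-1050) = 3 + 3211*(-1/1050) = 3 - 3211/1050 = -61/1050 ≈ -0.058095)
h + (581 + 979) = -61/1050 + (581 + 979) = -61/1050 + 1560 = 1637939/1050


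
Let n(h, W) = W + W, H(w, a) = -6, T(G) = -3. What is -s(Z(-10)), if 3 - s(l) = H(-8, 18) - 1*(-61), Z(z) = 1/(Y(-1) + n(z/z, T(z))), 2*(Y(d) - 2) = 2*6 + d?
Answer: 52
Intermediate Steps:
n(h, W) = 2*W
Y(d) = 8 + d/2 (Y(d) = 2 + (2*6 + d)/2 = 2 + (12 + d)/2 = 2 + (6 + d/2) = 8 + d/2)
Z(z) = 2/3 (Z(z) = 1/((8 + (1/2)*(-1)) + 2*(-3)) = 1/((8 - 1/2) - 6) = 1/(15/2 - 6) = 1/(3/2) = 2/3)
s(l) = -52 (s(l) = 3 - (-6 - 1*(-61)) = 3 - (-6 + 61) = 3 - 1*55 = 3 - 55 = -52)
-s(Z(-10)) = -1*(-52) = 52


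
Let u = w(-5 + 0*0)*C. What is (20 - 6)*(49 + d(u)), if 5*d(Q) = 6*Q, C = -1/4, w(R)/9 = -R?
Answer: 497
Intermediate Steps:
w(R) = -9*R (w(R) = 9*(-R) = -9*R)
C = -¼ (C = -1*¼ = -¼ ≈ -0.25000)
u = -45/4 (u = -9*(-5 + 0*0)*(-¼) = -9*(-5 + 0)*(-¼) = -9*(-5)*(-¼) = 45*(-¼) = -45/4 ≈ -11.250)
d(Q) = 6*Q/5 (d(Q) = (6*Q)/5 = 6*Q/5)
(20 - 6)*(49 + d(u)) = (20 - 6)*(49 + (6/5)*(-45/4)) = 14*(49 - 27/2) = 14*(71/2) = 497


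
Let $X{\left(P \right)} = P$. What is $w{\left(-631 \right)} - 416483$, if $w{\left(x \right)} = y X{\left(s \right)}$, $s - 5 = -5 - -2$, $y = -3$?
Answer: $-416489$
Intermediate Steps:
$s = 2$ ($s = 5 - 3 = 2$)
$w{\left(x \right)} = -6$ ($w{\left(x \right)} = \left(-3\right) 2 = -6$)
$w{\left(-631 \right)} - 416483 = -6 - 416483 = -416489$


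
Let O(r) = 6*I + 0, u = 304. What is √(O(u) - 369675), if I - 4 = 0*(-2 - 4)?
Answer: I*√369651 ≈ 607.99*I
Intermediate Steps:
I = 4 (I = 4 + 0*(-2 - 4) = 4 + 0*(-6) = 4 + 0 = 4)
O(r) = 24 (O(r) = 6*4 + 0 = 24 + 0 = 24)
√(O(u) - 369675) = √(24 - 369675) = √(-369651) = I*√369651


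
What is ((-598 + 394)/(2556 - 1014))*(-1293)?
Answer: 43962/257 ≈ 171.06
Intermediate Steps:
((-598 + 394)/(2556 - 1014))*(-1293) = -204/1542*(-1293) = -204*1/1542*(-1293) = -34/257*(-1293) = 43962/257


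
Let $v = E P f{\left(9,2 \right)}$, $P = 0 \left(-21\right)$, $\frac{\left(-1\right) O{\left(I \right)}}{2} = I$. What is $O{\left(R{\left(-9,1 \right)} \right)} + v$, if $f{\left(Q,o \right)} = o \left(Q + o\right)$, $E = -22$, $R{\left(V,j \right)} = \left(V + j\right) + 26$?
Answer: $-36$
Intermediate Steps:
$R{\left(V,j \right)} = 26 + V + j$
$O{\left(I \right)} = - 2 I$
$P = 0$
$v = 0$ ($v = \left(-22\right) 0 \cdot 2 \left(9 + 2\right) = 0 \cdot 2 \cdot 11 = 0 \cdot 22 = 0$)
$O{\left(R{\left(-9,1 \right)} \right)} + v = - 2 \left(26 - 9 + 1\right) + 0 = \left(-2\right) 18 + 0 = -36 + 0 = -36$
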